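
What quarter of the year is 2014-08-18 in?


Month: August (month 8)
Q1: Jan-Mar, Q2: Apr-Jun, Q3: Jul-Sep, Q4: Oct-Dec

Q3


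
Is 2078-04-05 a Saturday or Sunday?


Anchor: Jan 1, 2078. With p = 2078 - 1 = 2077: (p + p//4 - p//100 + p//400) mod 7 = (2077 + 519 - 20 + 5) mod 7 = 2581 mod 7 = 5 -> Saturday (Mon=0 ... Sun=6)
Day of year: 95; offset = 94
Weekday index = (5 + 94) mod 7 = 1 -> Tuesday
Weekend days: Saturday, Sunday

No


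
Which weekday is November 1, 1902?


Target: November 1, 1902
Anchor: Jan 1, 1902. With p = 1902 - 1 = 1901: (p + p//4 - p//100 + p//400) mod 7 = (1901 + 475 - 19 + 4) mod 7 = 2361 mod 7 = 2 -> Wednesday (Mon=0 ... Sun=6)
Days before November (Jan-Oct): 304 days
Weekday index = (2 + 304) mod 7 = 5

Saturday


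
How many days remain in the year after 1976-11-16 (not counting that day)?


Day of year: 321 of 366
Remaining = 366 - 321

45 days


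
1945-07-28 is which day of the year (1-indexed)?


Date: July 28, 1945
Days in months 1 through 6: 181
Plus 28 days in July

Day of year: 209


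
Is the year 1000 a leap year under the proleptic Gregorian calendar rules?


Gregorian leap year rule: divisible by 4, but not by 100, unless also by 400.
1000 is divisible by 100 but not 400 -> not a leap year

No


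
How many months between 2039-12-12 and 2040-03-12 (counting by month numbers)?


From December 2039 to March 2040
1 year * 12 = 12 months, minus 9 months = 3

3 months


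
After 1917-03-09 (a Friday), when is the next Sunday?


Current: Friday
Target: Sunday
Days ahead: 2

Next Sunday: 1917-03-11


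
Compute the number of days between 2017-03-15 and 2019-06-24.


From 2017-03-15 to 2019-06-24
2017-03-15: days before March = 31 + 28 = 59 (2017 is not a leap year); day of year = 59 + 15 = 74
2019-06-24: days before June = 31 + 28 + 31 + 30 + 31 = 151 (2019 is not a leap year); day of year = 151 + 24 = 175
Rest of 2017: 365 - 74 = 291
Full years 2018 (365): 365
Total = 291 + 365 + 175 = 831

831 days


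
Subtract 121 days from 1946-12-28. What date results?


Start: 1946-12-28, subtract 121 days
Back 28 days from December 28 reaches November 30, 1946 -> 93 left
November 1946 has 30 days -> back to October 31, 1946 -> 63 left
October 1946 has 31 days -> back to September 30, 1946 -> 32 left
September 1946 has 30 days -> back to August 31, 1946 -> 2 left
August 1946: 31 - 2 = 29 -> lands on August 29

Result: 1946-08-29


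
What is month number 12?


Month 12 of 12

December


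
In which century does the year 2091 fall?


Century = (year - 1) // 100 + 1
= (2091 - 1) // 100 + 1
= 2090 // 100 + 1
= 20 + 1

21st century


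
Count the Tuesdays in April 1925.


April 1925 has 30 days
Anchor: Jan 1, 1925. With p = 1925 - 1 = 1924: (p + p//4 - p//100 + p//400) mod 7 = (1924 + 481 - 19 + 4) mod 7 = 2390 mod 7 = 3 -> Thursday (Mon=0 ... Sun=6)
Days before April (Jan-Mar): 90; April 1 index = (3 + 90) mod 7 = 2 -> Wednesday
First Tuesday is April 7
Tuesdays: 7, 14, 21, 28

4 Tuesdays


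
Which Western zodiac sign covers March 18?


Date: March 18
Conventional tropical zodiac dates: Pisces from February 19 onward; Aries starts March 21
March 18 falls within the Pisces range

Pisces


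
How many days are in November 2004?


November 2004

30 days


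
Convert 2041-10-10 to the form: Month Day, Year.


ISO 2041-10-10 parses as year=2041, month=10, day=10
Month 10 -> October

October 10, 2041


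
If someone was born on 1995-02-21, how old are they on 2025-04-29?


Birth: 1995-02-21
Reference: 2025-04-29
Year difference: 2025 - 1995 = 30

30 years old


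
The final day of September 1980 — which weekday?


September 1980 has 30 days
Anchor: Jan 1, 1980. With p = 1980 - 1 = 1979: (p + p//4 - p//100 + p//400) mod 7 = (1979 + 494 - 19 + 4) mod 7 = 2458 mod 7 = 1 -> Tuesday (Mon=0 ... Sun=6)
Days before September (Jan-Aug): 244; September 1 index = (1 + 244) mod 7 = 0 -> Monday
Last day offset: 30 - 1 = 29 days
Weekday index = (0 + 29) mod 7 = 1

Tuesday, September 30


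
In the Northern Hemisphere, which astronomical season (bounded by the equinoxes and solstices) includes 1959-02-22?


Date: February 22
Astronomical Winter (approx.; exact equinox/solstice day varies by year): December 21 to March 19
February 22 falls within the Winter window

Winter


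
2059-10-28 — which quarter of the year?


Month: October (month 10)
Q1: Jan-Mar, Q2: Apr-Jun, Q3: Jul-Sep, Q4: Oct-Dec

Q4


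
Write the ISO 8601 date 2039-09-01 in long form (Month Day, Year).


ISO 2039-09-01 parses as year=2039, month=09, day=01
Month 9 -> September

September 1, 2039


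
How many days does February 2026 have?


February 2026 (leap year: no)

28 days


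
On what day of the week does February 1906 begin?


Target: February 1, 1906
Anchor: Jan 1, 1906. With p = 1906 - 1 = 1905: (p + p//4 - p//100 + p//400) mod 7 = (1905 + 476 - 19 + 4) mod 7 = 2366 mod 7 = 0 -> Monday (Mon=0 ... Sun=6)
Days before February (Jan): 31 days
Weekday index = (0 + 31) mod 7 = 3

Thursday


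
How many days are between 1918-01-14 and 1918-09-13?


From 1918-01-14 to 1918-09-13
1918-01-14: day of year = 14
1918-09-13: days before September = 31 + 28 + 31 + 30 + 31 + 30 + 31 + 31 = 243 (1918 is not a leap year); day of year = 243 + 13 = 256
Same year: 256 - 14 = 242

242 days


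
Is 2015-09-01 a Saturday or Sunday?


Anchor: Jan 1, 2015. With p = 2015 - 1 = 2014: (p + p//4 - p//100 + p//400) mod 7 = (2014 + 503 - 20 + 5) mod 7 = 2502 mod 7 = 3 -> Thursday (Mon=0 ... Sun=6)
Day of year: 244; offset = 243
Weekday index = (3 + 243) mod 7 = 1 -> Tuesday
Weekend days: Saturday, Sunday

No


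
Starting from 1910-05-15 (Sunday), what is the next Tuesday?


Current: Sunday
Target: Tuesday
Days ahead: 2

Next Tuesday: 1910-05-17


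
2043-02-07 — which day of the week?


Date: February 7, 2043
Anchor: Jan 1, 2043. With p = 2043 - 1 = 2042: (p + p//4 - p//100 + p//400) mod 7 = (2042 + 510 - 20 + 5) mod 7 = 2537 mod 7 = 3 -> Thursday (Mon=0 ... Sun=6)
Days before February (Jan): 31; offset = 31 + 7 - 1 = 37
Weekday index = (3 + 37) mod 7 = 5

Day of the week: Saturday


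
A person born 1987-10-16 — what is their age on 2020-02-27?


Birth: 1987-10-16
Reference: 2020-02-27
Year difference: 2020 - 1987 = 33
Birthday not yet reached in 2020, subtract 1

32 years old


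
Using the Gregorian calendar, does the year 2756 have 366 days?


Gregorian leap year rule: divisible by 4, but not by 100, unless also by 400.
2756 is divisible by 4 but not 100 -> leap year

Yes


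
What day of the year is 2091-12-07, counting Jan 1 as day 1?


Date: December 7, 2091
Days in months 1 through 11: 334
Plus 7 days in December

Day of year: 341


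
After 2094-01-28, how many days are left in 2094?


Day of year: 28 of 365
Remaining = 365 - 28

337 days


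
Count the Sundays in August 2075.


August 2075 has 31 days
Anchor: Jan 1, 2075. With p = 2075 - 1 = 2074: (p + p//4 - p//100 + p//400) mod 7 = (2074 + 518 - 20 + 5) mod 7 = 2577 mod 7 = 1 -> Tuesday (Mon=0 ... Sun=6)
Days before August (Jan-Jul): 212; August 1 index = (1 + 212) mod 7 = 3 -> Thursday
First Sunday is August 4
Sundays: 4, 11, 18, 25

4 Sundays


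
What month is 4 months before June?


June is month 6
6 - 4 = 2

February


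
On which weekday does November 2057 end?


November 2057 has 30 days
Anchor: Jan 1, 2057. With p = 2057 - 1 = 2056: (p + p//4 - p//100 + p//400) mod 7 = (2056 + 514 - 20 + 5) mod 7 = 2555 mod 7 = 0 -> Monday (Mon=0 ... Sun=6)
Days before November (Jan-Oct): 304; November 1 index = (0 + 304) mod 7 = 3 -> Thursday
Last day offset: 30 - 1 = 29 days
Weekday index = (3 + 29) mod 7 = 4

Friday, November 30


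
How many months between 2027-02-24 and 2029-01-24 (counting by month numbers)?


From February 2027 to January 2029
2 years * 12 = 24 months, minus 1 month = 23

23 months


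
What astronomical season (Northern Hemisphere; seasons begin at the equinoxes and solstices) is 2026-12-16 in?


Date: December 16
Astronomical Autumn (approx.; exact equinox/solstice day varies by year): September 22 to December 20
December 16 falls within the Autumn window

Autumn


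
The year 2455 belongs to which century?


Century = (year - 1) // 100 + 1
= (2455 - 1) // 100 + 1
= 2454 // 100 + 1
= 24 + 1

25th century


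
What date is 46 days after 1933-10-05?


Start: 1933-10-05, add 46 days
October 1933 has 31 days: 31 - 5 = 26 days to October 31 -> 20 left
November 1933: 20 <= 30 -> lands on November 20

Result: 1933-11-20


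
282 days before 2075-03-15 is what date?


Start: 2075-03-15, subtract 282 days
Back 15 days from March 15 reaches February 28, 2075 -> 267 left
February 2075 has 28 days -> back to January 31, 2075 -> 239 left
January 2075 has 31 days -> back to December 31, 2074 -> 208 left
December 2074 has 31 days -> back to November 30, 2074 -> 177 left
November 2074 has 30 days -> back to October 31, 2074 -> 147 left
October 2074 has 31 days -> back to September 30, 2074 -> 116 left
September 2074 has 30 days -> back to August 31, 2074 -> 86 left
August 2074 has 31 days -> back to July 31, 2074 -> 55 left
July 2074 has 31 days -> back to June 30, 2074 -> 24 left
June 2074: 30 - 24 = 6 -> lands on June 6

Result: 2074-06-06


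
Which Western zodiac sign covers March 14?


Date: March 14
Conventional tropical zodiac dates: Pisces from February 19 onward; Aries starts March 21
March 14 falls within the Pisces range

Pisces


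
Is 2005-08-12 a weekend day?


Anchor: Jan 1, 2005. With p = 2005 - 1 = 2004: (p + p//4 - p//100 + p//400) mod 7 = (2004 + 501 - 20 + 5) mod 7 = 2490 mod 7 = 5 -> Saturday (Mon=0 ... Sun=6)
Day of year: 224; offset = 223
Weekday index = (5 + 223) mod 7 = 4 -> Friday
Weekend days: Saturday, Sunday

No


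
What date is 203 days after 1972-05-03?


Start: 1972-05-03, add 203 days
May 1972 has 31 days: 31 - 3 = 28 days to May 31 -> 175 left
June 1972 has 30 days -> 145 left
July 1972 has 31 days -> 114 left
August 1972 has 31 days -> 83 left
September 1972 has 30 days -> 53 left
October 1972 has 31 days -> 22 left
November 1972: 22 <= 30 -> lands on November 22

Result: 1972-11-22


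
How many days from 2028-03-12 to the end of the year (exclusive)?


Day of year: 72 of 366
Remaining = 366 - 72

294 days


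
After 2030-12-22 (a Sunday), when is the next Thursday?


Current: Sunday
Target: Thursday
Days ahead: 4

Next Thursday: 2030-12-26


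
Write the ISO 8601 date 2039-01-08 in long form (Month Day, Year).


ISO 2039-01-08 parses as year=2039, month=01, day=08
Month 1 -> January

January 8, 2039


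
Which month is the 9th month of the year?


Month 9 of 12

September


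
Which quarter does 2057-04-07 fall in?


Month: April (month 4)
Q1: Jan-Mar, Q2: Apr-Jun, Q3: Jul-Sep, Q4: Oct-Dec

Q2


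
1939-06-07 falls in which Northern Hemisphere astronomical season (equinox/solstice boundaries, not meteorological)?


Date: June 7
Astronomical Spring (approx.; exact equinox/solstice day varies by year): March 20 to June 20
June 7 falls within the Spring window

Spring


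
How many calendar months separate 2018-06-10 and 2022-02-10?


From June 2018 to February 2022
4 years * 12 = 48 months, minus 4 months = 44

44 months


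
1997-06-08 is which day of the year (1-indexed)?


Date: June 8, 1997
Days in months 1 through 5: 151
Plus 8 days in June

Day of year: 159


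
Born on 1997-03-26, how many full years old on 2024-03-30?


Birth: 1997-03-26
Reference: 2024-03-30
Year difference: 2024 - 1997 = 27

27 years old


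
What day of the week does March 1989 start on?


Target: March 1, 1989
Anchor: Jan 1, 1989. With p = 1989 - 1 = 1988: (p + p//4 - p//100 + p//400) mod 7 = (1988 + 497 - 19 + 4) mod 7 = 2470 mod 7 = 6 -> Sunday (Mon=0 ... Sun=6)
Days before March (Jan-Feb): 59 days
Weekday index = (6 + 59) mod 7 = 2

Wednesday


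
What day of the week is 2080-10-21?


Date: October 21, 2080
Anchor: Jan 1, 2080. With p = 2080 - 1 = 2079: (p + p//4 - p//100 + p//400) mod 7 = (2079 + 519 - 20 + 5) mod 7 = 2583 mod 7 = 0 -> Monday (Mon=0 ... Sun=6)
Days before October (Jan-Sep): 274; offset = 274 + 21 - 1 = 294
Weekday index = (0 + 294) mod 7 = 0

Day of the week: Monday


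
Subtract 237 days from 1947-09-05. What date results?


Start: 1947-09-05, subtract 237 days
Back 5 days from September 5 reaches August 31, 1947 -> 232 left
August 1947 has 31 days -> back to July 31, 1947 -> 201 left
July 1947 has 31 days -> back to June 30, 1947 -> 170 left
June 1947 has 30 days -> back to May 31, 1947 -> 140 left
May 1947 has 31 days -> back to April 30, 1947 -> 109 left
April 1947 has 30 days -> back to March 31, 1947 -> 79 left
March 1947 has 31 days -> back to February 28, 1947 -> 48 left
February 1947 has 28 days -> back to January 31, 1947 -> 20 left
January 1947: 31 - 20 = 11 -> lands on January 11

Result: 1947-01-11


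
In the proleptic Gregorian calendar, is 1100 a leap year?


Gregorian leap year rule: divisible by 4, but not by 100, unless also by 400.
1100 is divisible by 100 but not 400 -> not a leap year

No


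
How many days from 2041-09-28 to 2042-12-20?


From 2041-09-28 to 2042-12-20
2041-09-28: days before September = 31 + 28 + 31 + 30 + 31 + 30 + 31 + 31 = 243 (2041 is not a leap year); day of year = 243 + 28 = 271
2042-12-20: days before December = 31 + 28 + 31 + 30 + 31 + 30 + 31 + 31 + 30 + 31 + 30 = 334 (2042 is not a leap year); day of year = 334 + 20 = 354
Rest of 2041: 365 - 271 = 94
Total = 94 + 354 = 448

448 days


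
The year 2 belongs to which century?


Century = (year - 1) // 100 + 1
= (2 - 1) // 100 + 1
= 1 // 100 + 1
= 0 + 1

1st century


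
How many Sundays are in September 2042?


September 2042 has 30 days
Anchor: Jan 1, 2042. With p = 2042 - 1 = 2041: (p + p//4 - p//100 + p//400) mod 7 = (2041 + 510 - 20 + 5) mod 7 = 2536 mod 7 = 2 -> Wednesday (Mon=0 ... Sun=6)
Days before September (Jan-Aug): 243; September 1 index = (2 + 243) mod 7 = 0 -> Monday
First Sunday is September 7
Sundays: 7, 14, 21, 28

4 Sundays


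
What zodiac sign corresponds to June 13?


Date: June 13
Conventional tropical zodiac dates: Gemini from May 21 onward; Cancer starts June 21
June 13 falls within the Gemini range

Gemini


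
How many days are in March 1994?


March 1994

31 days


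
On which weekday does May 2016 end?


May 2016 has 31 days
Anchor: Jan 1, 2016. With p = 2016 - 1 = 2015: (p + p//4 - p//100 + p//400) mod 7 = (2015 + 503 - 20 + 5) mod 7 = 2503 mod 7 = 4 -> Friday (Mon=0 ... Sun=6)
Days before May (Jan-Apr): 121; May 1 index = (4 + 121) mod 7 = 6 -> Sunday
Last day offset: 31 - 1 = 30 days
Weekday index = (6 + 30) mod 7 = 1

Tuesday, May 31


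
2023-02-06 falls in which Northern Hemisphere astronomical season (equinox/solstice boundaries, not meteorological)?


Date: February 6
Astronomical Winter (approx.; exact equinox/solstice day varies by year): December 21 to March 19
February 6 falls within the Winter window

Winter


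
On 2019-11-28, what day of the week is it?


Date: November 28, 2019
Anchor: Jan 1, 2019. With p = 2019 - 1 = 2018: (p + p//4 - p//100 + p//400) mod 7 = (2018 + 504 - 20 + 5) mod 7 = 2507 mod 7 = 1 -> Tuesday (Mon=0 ... Sun=6)
Days before November (Jan-Oct): 304; offset = 304 + 28 - 1 = 331
Weekday index = (1 + 331) mod 7 = 3

Day of the week: Thursday


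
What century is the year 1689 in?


Century = (year - 1) // 100 + 1
= (1689 - 1) // 100 + 1
= 1688 // 100 + 1
= 16 + 1

17th century


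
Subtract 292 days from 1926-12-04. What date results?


Start: 1926-12-04, subtract 292 days
Back 4 days from December 4 reaches November 30, 1926 -> 288 left
November 1926 has 30 days -> back to October 31, 1926 -> 258 left
October 1926 has 31 days -> back to September 30, 1926 -> 227 left
September 1926 has 30 days -> back to August 31, 1926 -> 197 left
August 1926 has 31 days -> back to July 31, 1926 -> 166 left
July 1926 has 31 days -> back to June 30, 1926 -> 135 left
June 1926 has 30 days -> back to May 31, 1926 -> 105 left
May 1926 has 31 days -> back to April 30, 1926 -> 74 left
April 1926 has 30 days -> back to March 31, 1926 -> 44 left
March 1926 has 31 days -> back to February 28, 1926 -> 13 left
February 1926: 28 - 13 = 15 -> lands on February 15

Result: 1926-02-15


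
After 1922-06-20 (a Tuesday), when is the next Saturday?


Current: Tuesday
Target: Saturday
Days ahead: 4

Next Saturday: 1922-06-24


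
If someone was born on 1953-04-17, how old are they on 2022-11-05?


Birth: 1953-04-17
Reference: 2022-11-05
Year difference: 2022 - 1953 = 69

69 years old


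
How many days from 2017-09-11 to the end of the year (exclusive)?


Day of year: 254 of 365
Remaining = 365 - 254

111 days


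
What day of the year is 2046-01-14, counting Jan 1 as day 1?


Date: January 14, 2046
No months before January
Plus 14 days in January

Day of year: 14


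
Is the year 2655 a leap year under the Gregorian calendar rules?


Gregorian leap year rule: divisible by 4, but not by 100, unless also by 400.
2655 is not divisible by 4 -> not a leap year

No


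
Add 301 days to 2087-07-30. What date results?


Start: 2087-07-30, add 301 days
July 2087 has 31 days: 31 - 30 = 1 day to July 31 -> 300 left
August 2087 has 31 days -> 269 left
September 2087 has 30 days -> 239 left
October 2087 has 31 days -> 208 left
November 2087 has 30 days -> 178 left
December 2087 has 31 days -> 147 left
January 2088 has 31 days -> 116 left
February 2088 has 29 days -> 87 left
March 2088 has 31 days -> 56 left
April 2088 has 30 days -> 26 left
May 2088: 26 <= 31 -> lands on May 26

Result: 2088-05-26


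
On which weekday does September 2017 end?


September 2017 has 30 days
Anchor: Jan 1, 2017. With p = 2017 - 1 = 2016: (p + p//4 - p//100 + p//400) mod 7 = (2016 + 504 - 20 + 5) mod 7 = 2505 mod 7 = 6 -> Sunday (Mon=0 ... Sun=6)
Days before September (Jan-Aug): 243; September 1 index = (6 + 243) mod 7 = 4 -> Friday
Last day offset: 30 - 1 = 29 days
Weekday index = (4 + 29) mod 7 = 5

Saturday, September 30


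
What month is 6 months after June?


June is month 6
6 + 6 = 12

December


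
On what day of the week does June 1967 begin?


Target: June 1, 1967
Anchor: Jan 1, 1967. With p = 1967 - 1 = 1966: (p + p//4 - p//100 + p//400) mod 7 = (1966 + 491 - 19 + 4) mod 7 = 2442 mod 7 = 6 -> Sunday (Mon=0 ... Sun=6)
Days before June (Jan-May): 151 days
Weekday index = (6 + 151) mod 7 = 3

Thursday


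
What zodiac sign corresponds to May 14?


Date: May 14
Conventional tropical zodiac dates: Taurus from April 20 onward; Gemini starts May 21
May 14 falls within the Taurus range

Taurus


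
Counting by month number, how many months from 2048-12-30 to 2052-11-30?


From December 2048 to November 2052
4 years * 12 = 48 months, minus 1 month = 47

47 months


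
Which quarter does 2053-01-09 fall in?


Month: January (month 1)
Q1: Jan-Mar, Q2: Apr-Jun, Q3: Jul-Sep, Q4: Oct-Dec

Q1


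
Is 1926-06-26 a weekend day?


Anchor: Jan 1, 1926. With p = 1926 - 1 = 1925: (p + p//4 - p//100 + p//400) mod 7 = (1925 + 481 - 19 + 4) mod 7 = 2391 mod 7 = 4 -> Friday (Mon=0 ... Sun=6)
Day of year: 177; offset = 176
Weekday index = (4 + 176) mod 7 = 5 -> Saturday
Weekend days: Saturday, Sunday

Yes


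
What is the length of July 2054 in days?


July 2054

31 days


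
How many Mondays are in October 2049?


October 2049 has 31 days
Anchor: Jan 1, 2049. With p = 2049 - 1 = 2048: (p + p//4 - p//100 + p//400) mod 7 = (2048 + 512 - 20 + 5) mod 7 = 2545 mod 7 = 4 -> Friday (Mon=0 ... Sun=6)
Days before October (Jan-Sep): 273; October 1 index = (4 + 273) mod 7 = 4 -> Friday
First Monday is October 4
Mondays: 4, 11, 18, 25

4 Mondays


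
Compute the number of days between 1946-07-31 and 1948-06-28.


From 1946-07-31 to 1948-06-28
1946-07-31: days before July = 31 + 28 + 31 + 30 + 31 + 30 = 181 (1946 is not a leap year); day of year = 181 + 31 = 212
1948-06-28: days before June = 31 + 29 + 31 + 30 + 31 = 152 (1948 is a leap year); day of year = 152 + 28 = 180
Rest of 1946: 365 - 212 = 153
Full years 1947 (365): 365
Total = 153 + 365 + 180 = 698

698 days


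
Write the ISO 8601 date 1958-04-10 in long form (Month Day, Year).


ISO 1958-04-10 parses as year=1958, month=04, day=10
Month 4 -> April

April 10, 1958


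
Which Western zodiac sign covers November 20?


Date: November 20
Conventional tropical zodiac dates: Scorpio from October 23 onward; Sagittarius starts November 22
November 20 falls within the Scorpio range

Scorpio


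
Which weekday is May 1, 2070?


Target: May 1, 2070
Anchor: Jan 1, 2070. With p = 2070 - 1 = 2069: (p + p//4 - p//100 + p//400) mod 7 = (2069 + 517 - 20 + 5) mod 7 = 2571 mod 7 = 2 -> Wednesday (Mon=0 ... Sun=6)
Days before May (Jan-Apr): 120 days
Weekday index = (2 + 120) mod 7 = 3

Thursday


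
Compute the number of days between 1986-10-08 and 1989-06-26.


From 1986-10-08 to 1989-06-26
1986-10-08: days before October = 31 + 28 + 31 + 30 + 31 + 30 + 31 + 31 + 30 = 273 (1986 is not a leap year); day of year = 273 + 8 = 281
1989-06-26: days before June = 31 + 28 + 31 + 30 + 31 = 151 (1989 is not a leap year); day of year = 151 + 26 = 177
Rest of 1986: 365 - 281 = 84
Full years 1987 (365), 1988 (366): 731
Total = 84 + 731 + 177 = 992

992 days


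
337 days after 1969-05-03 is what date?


Start: 1969-05-03, add 337 days
May 1969 has 31 days: 31 - 3 = 28 days to May 31 -> 309 left
June 1969 has 30 days -> 279 left
July 1969 has 31 days -> 248 left
August 1969 has 31 days -> 217 left
September 1969 has 30 days -> 187 left
October 1969 has 31 days -> 156 left
November 1969 has 30 days -> 126 left
December 1969 has 31 days -> 95 left
January 1970 has 31 days -> 64 left
February 1970 has 28 days -> 36 left
March 1970 has 31 days -> 5 left
April 1970: 5 <= 30 -> lands on April 5

Result: 1970-04-05


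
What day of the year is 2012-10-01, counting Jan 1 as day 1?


Date: October 1, 2012
Days in months 1 through 9: 274
Plus 1 days in October

Day of year: 275


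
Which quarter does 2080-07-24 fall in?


Month: July (month 7)
Q1: Jan-Mar, Q2: Apr-Jun, Q3: Jul-Sep, Q4: Oct-Dec

Q3


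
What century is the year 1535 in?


Century = (year - 1) // 100 + 1
= (1535 - 1) // 100 + 1
= 1534 // 100 + 1
= 15 + 1

16th century


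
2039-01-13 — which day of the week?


Date: January 13, 2039
Anchor: Jan 1, 2039. With p = 2039 - 1 = 2038: (p + p//4 - p//100 + p//400) mod 7 = (2038 + 509 - 20 + 5) mod 7 = 2532 mod 7 = 5 -> Saturday (Mon=0 ... Sun=6)
Days into year = 13 - 1 = 12
Weekday index = (5 + 12) mod 7 = 3

Day of the week: Thursday


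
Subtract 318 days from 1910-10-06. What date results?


Start: 1910-10-06, subtract 318 days
Back 6 days from October 6 reaches September 30, 1910 -> 312 left
September 1910 has 30 days -> back to August 31, 1910 -> 282 left
August 1910 has 31 days -> back to July 31, 1910 -> 251 left
July 1910 has 31 days -> back to June 30, 1910 -> 220 left
June 1910 has 30 days -> back to May 31, 1910 -> 190 left
May 1910 has 31 days -> back to April 30, 1910 -> 159 left
April 1910 has 30 days -> back to March 31, 1910 -> 129 left
March 1910 has 31 days -> back to February 28, 1910 -> 98 left
February 1910 has 28 days -> back to January 31, 1910 -> 70 left
January 1910 has 31 days -> back to December 31, 1909 -> 39 left
December 1909 has 31 days -> back to November 30, 1909 -> 8 left
November 1909: 30 - 8 = 22 -> lands on November 22

Result: 1909-11-22


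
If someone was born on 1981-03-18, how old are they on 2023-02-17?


Birth: 1981-03-18
Reference: 2023-02-17
Year difference: 2023 - 1981 = 42
Birthday not yet reached in 2023, subtract 1

41 years old


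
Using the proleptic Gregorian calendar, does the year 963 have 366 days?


Gregorian leap year rule: divisible by 4, but not by 100, unless also by 400.
963 is not divisible by 4 -> not a leap year

No


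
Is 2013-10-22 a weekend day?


Anchor: Jan 1, 2013. With p = 2013 - 1 = 2012: (p + p//4 - p//100 + p//400) mod 7 = (2012 + 503 - 20 + 5) mod 7 = 2500 mod 7 = 1 -> Tuesday (Mon=0 ... Sun=6)
Day of year: 295; offset = 294
Weekday index = (1 + 294) mod 7 = 1 -> Tuesday
Weekend days: Saturday, Sunday

No


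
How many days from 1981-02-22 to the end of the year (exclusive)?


Day of year: 53 of 365
Remaining = 365 - 53

312 days


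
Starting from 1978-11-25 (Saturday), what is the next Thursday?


Current: Saturday
Target: Thursday
Days ahead: 5

Next Thursday: 1978-11-30


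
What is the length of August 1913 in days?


August 1913

31 days


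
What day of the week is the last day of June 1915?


June 1915 has 30 days
Anchor: Jan 1, 1915. With p = 1915 - 1 = 1914: (p + p//4 - p//100 + p//400) mod 7 = (1914 + 478 - 19 + 4) mod 7 = 2377 mod 7 = 4 -> Friday (Mon=0 ... Sun=6)
Days before June (Jan-May): 151; June 1 index = (4 + 151) mod 7 = 1 -> Tuesday
Last day offset: 30 - 1 = 29 days
Weekday index = (1 + 29) mod 7 = 2

Wednesday, June 30


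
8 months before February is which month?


February is month 2
2 - 8 = -6; wrap: -6 + 12 = 6

June


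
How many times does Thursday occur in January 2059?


January 2059 has 31 days
Anchor: Jan 1, 2059. With p = 2059 - 1 = 2058: (p + p//4 - p//100 + p//400) mod 7 = (2058 + 514 - 20 + 5) mod 7 = 2557 mod 7 = 2 -> Wednesday (Mon=0 ... Sun=6)
January 1 is the anchor itself -> Wednesday
First Thursday is January 2
Thursdays: 2, 9, 16, 23, 30

5 Thursdays


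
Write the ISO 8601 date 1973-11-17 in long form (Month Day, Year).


ISO 1973-11-17 parses as year=1973, month=11, day=17
Month 11 -> November

November 17, 1973


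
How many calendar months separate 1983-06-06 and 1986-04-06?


From June 1983 to April 1986
3 years * 12 = 36 months, minus 2 months = 34

34 months


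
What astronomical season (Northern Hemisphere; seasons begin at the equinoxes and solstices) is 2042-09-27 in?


Date: September 27
Astronomical Autumn (approx.; exact equinox/solstice day varies by year): September 22 to December 20
September 27 falls within the Autumn window

Autumn


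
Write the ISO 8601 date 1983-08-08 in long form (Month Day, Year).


ISO 1983-08-08 parses as year=1983, month=08, day=08
Month 8 -> August

August 8, 1983


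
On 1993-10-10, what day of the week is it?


Date: October 10, 1993
Anchor: Jan 1, 1993. With p = 1993 - 1 = 1992: (p + p//4 - p//100 + p//400) mod 7 = (1992 + 498 - 19 + 4) mod 7 = 2475 mod 7 = 4 -> Friday (Mon=0 ... Sun=6)
Days before October (Jan-Sep): 273; offset = 273 + 10 - 1 = 282
Weekday index = (4 + 282) mod 7 = 6

Day of the week: Sunday


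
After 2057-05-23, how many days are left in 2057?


Day of year: 143 of 365
Remaining = 365 - 143

222 days


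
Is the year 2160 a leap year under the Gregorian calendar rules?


Gregorian leap year rule: divisible by 4, but not by 100, unless also by 400.
2160 is divisible by 4 but not 100 -> leap year

Yes


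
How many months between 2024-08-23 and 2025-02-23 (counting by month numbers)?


From August 2024 to February 2025
1 year * 12 = 12 months, minus 6 months = 6

6 months


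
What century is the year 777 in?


Century = (year - 1) // 100 + 1
= (777 - 1) // 100 + 1
= 776 // 100 + 1
= 7 + 1

8th century


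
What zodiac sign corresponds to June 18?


Date: June 18
Conventional tropical zodiac dates: Gemini from May 21 onward; Cancer starts June 21
June 18 falls within the Gemini range

Gemini


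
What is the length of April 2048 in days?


April 2048

30 days


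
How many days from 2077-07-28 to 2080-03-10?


From 2077-07-28 to 2080-03-10
2077-07-28: days before July = 31 + 28 + 31 + 30 + 31 + 30 = 181 (2077 is not a leap year); day of year = 181 + 28 = 209
2080-03-10: days before March = 31 + 29 = 60 (2080 is a leap year); day of year = 60 + 10 = 70
Rest of 2077: 365 - 209 = 156
Full years 2078 (365), 2079 (365): 730
Total = 156 + 730 + 70 = 956

956 days


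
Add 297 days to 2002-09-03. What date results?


Start: 2002-09-03, add 297 days
September 2002 has 30 days: 30 - 3 = 27 days to September 30 -> 270 left
October 2002 has 31 days -> 239 left
November 2002 has 30 days -> 209 left
December 2002 has 31 days -> 178 left
January 2003 has 31 days -> 147 left
February 2003 has 28 days -> 119 left
March 2003 has 31 days -> 88 left
April 2003 has 30 days -> 58 left
May 2003 has 31 days -> 27 left
June 2003: 27 <= 30 -> lands on June 27

Result: 2003-06-27


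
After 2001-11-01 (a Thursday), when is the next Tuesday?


Current: Thursday
Target: Tuesday
Days ahead: 5

Next Tuesday: 2001-11-06


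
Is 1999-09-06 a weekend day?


Anchor: Jan 1, 1999. With p = 1999 - 1 = 1998: (p + p//4 - p//100 + p//400) mod 7 = (1998 + 499 - 19 + 4) mod 7 = 2482 mod 7 = 4 -> Friday (Mon=0 ... Sun=6)
Day of year: 249; offset = 248
Weekday index = (4 + 248) mod 7 = 0 -> Monday
Weekend days: Saturday, Sunday

No


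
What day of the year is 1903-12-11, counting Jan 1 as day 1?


Date: December 11, 1903
Days in months 1 through 11: 334
Plus 11 days in December

Day of year: 345


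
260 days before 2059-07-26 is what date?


Start: 2059-07-26, subtract 260 days
Back 26 days from July 26 reaches June 30, 2059 -> 234 left
June 2059 has 30 days -> back to May 31, 2059 -> 204 left
May 2059 has 31 days -> back to April 30, 2059 -> 173 left
April 2059 has 30 days -> back to March 31, 2059 -> 143 left
March 2059 has 31 days -> back to February 28, 2059 -> 112 left
February 2059 has 28 days -> back to January 31, 2059 -> 84 left
January 2059 has 31 days -> back to December 31, 2058 -> 53 left
December 2058 has 31 days -> back to November 30, 2058 -> 22 left
November 2058: 30 - 22 = 8 -> lands on November 8

Result: 2058-11-08


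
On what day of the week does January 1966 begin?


Target: January 1, 1966
Anchor: Jan 1, 1966. With p = 1966 - 1 = 1965: (p + p//4 - p//100 + p//400) mod 7 = (1965 + 491 - 19 + 4) mod 7 = 2441 mod 7 = 5 -> Saturday (Mon=0 ... Sun=6)
Offset from anchor: 0 days
Weekday index = (5 + 0) mod 7 = 5

Saturday


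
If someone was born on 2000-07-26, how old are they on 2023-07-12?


Birth: 2000-07-26
Reference: 2023-07-12
Year difference: 2023 - 2000 = 23
Birthday not yet reached in 2023, subtract 1

22 years old


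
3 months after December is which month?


December is month 12
12 + 3 = 15; wrap: 15 - 12 = 3

March


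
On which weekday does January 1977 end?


January 1977 has 31 days
Anchor: Jan 1, 1977. With p = 1977 - 1 = 1976: (p + p//4 - p//100 + p//400) mod 7 = (1976 + 494 - 19 + 4) mod 7 = 2455 mod 7 = 5 -> Saturday (Mon=0 ... Sun=6)
January 1 is the anchor itself -> Saturday
Last day offset: 31 - 1 = 30 days
Weekday index = (5 + 30) mod 7 = 0

Monday, January 31


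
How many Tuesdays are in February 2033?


February 2033 has 28 days
Anchor: Jan 1, 2033. With p = 2033 - 1 = 2032: (p + p//4 - p//100 + p//400) mod 7 = (2032 + 508 - 20 + 5) mod 7 = 2525 mod 7 = 5 -> Saturday (Mon=0 ... Sun=6)
Days before February (Jan): 31; February 1 index = (5 + 31) mod 7 = 1 -> Tuesday
First Tuesday is February 1
Tuesdays: 1, 8, 15, 22

4 Tuesdays


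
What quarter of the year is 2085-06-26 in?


Month: June (month 6)
Q1: Jan-Mar, Q2: Apr-Jun, Q3: Jul-Sep, Q4: Oct-Dec

Q2


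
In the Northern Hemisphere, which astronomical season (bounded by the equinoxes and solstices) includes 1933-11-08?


Date: November 8
Astronomical Autumn (approx.; exact equinox/solstice day varies by year): September 22 to December 20
November 8 falls within the Autumn window

Autumn


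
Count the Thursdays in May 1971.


May 1971 has 31 days
Anchor: Jan 1, 1971. With p = 1971 - 1 = 1970: (p + p//4 - p//100 + p//400) mod 7 = (1970 + 492 - 19 + 4) mod 7 = 2447 mod 7 = 4 -> Friday (Mon=0 ... Sun=6)
Days before May (Jan-Apr): 120; May 1 index = (4 + 120) mod 7 = 5 -> Saturday
First Thursday is May 6
Thursdays: 6, 13, 20, 27

4 Thursdays


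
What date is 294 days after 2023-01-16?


Start: 2023-01-16, add 294 days
January 2023 has 31 days: 31 - 16 = 15 days to January 31 -> 279 left
February 2023 has 28 days -> 251 left
March 2023 has 31 days -> 220 left
April 2023 has 30 days -> 190 left
May 2023 has 31 days -> 159 left
June 2023 has 30 days -> 129 left
July 2023 has 31 days -> 98 left
August 2023 has 31 days -> 67 left
September 2023 has 30 days -> 37 left
October 2023 has 31 days -> 6 left
November 2023: 6 <= 30 -> lands on November 6

Result: 2023-11-06


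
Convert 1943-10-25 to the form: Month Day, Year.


ISO 1943-10-25 parses as year=1943, month=10, day=25
Month 10 -> October

October 25, 1943


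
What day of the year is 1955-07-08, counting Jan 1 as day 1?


Date: July 8, 1955
Days in months 1 through 6: 181
Plus 8 days in July

Day of year: 189


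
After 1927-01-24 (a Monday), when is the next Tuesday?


Current: Monday
Target: Tuesday
Days ahead: 1

Next Tuesday: 1927-01-25


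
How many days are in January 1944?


January 1944

31 days


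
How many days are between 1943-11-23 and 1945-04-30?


From 1943-11-23 to 1945-04-30
1943-11-23: days before November = 31 + 28 + 31 + 30 + 31 + 30 + 31 + 31 + 30 + 31 = 304 (1943 is not a leap year); day of year = 304 + 23 = 327
1945-04-30: days before April = 31 + 28 + 31 = 90 (1945 is not a leap year); day of year = 90 + 30 = 120
Rest of 1943: 365 - 327 = 38
Full years 1944 (366): 366
Total = 38 + 366 + 120 = 524

524 days


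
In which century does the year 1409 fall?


Century = (year - 1) // 100 + 1
= (1409 - 1) // 100 + 1
= 1408 // 100 + 1
= 14 + 1

15th century


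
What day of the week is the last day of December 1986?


December 1986 has 31 days
Anchor: Jan 1, 1986. With p = 1986 - 1 = 1985: (p + p//4 - p//100 + p//400) mod 7 = (1985 + 496 - 19 + 4) mod 7 = 2466 mod 7 = 2 -> Wednesday (Mon=0 ... Sun=6)
Days before December (Jan-Nov): 334; December 1 index = (2 + 334) mod 7 = 0 -> Monday
Last day offset: 31 - 1 = 30 days
Weekday index = (0 + 30) mod 7 = 2

Wednesday, December 31


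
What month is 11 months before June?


June is month 6
6 - 11 = -5; wrap: -5 + 12 = 7

July


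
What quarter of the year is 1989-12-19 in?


Month: December (month 12)
Q1: Jan-Mar, Q2: Apr-Jun, Q3: Jul-Sep, Q4: Oct-Dec

Q4


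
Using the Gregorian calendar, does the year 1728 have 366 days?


Gregorian leap year rule: divisible by 4, but not by 100, unless also by 400.
1728 is divisible by 4 but not 100 -> leap year

Yes


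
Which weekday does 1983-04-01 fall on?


Date: April 1, 1983
Anchor: Jan 1, 1983. With p = 1983 - 1 = 1982: (p + p//4 - p//100 + p//400) mod 7 = (1982 + 495 - 19 + 4) mod 7 = 2462 mod 7 = 5 -> Saturday (Mon=0 ... Sun=6)
Days before April (Jan-Mar): 90; offset = 90 + 1 - 1 = 90
Weekday index = (5 + 90) mod 7 = 4

Day of the week: Friday


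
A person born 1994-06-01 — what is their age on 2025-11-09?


Birth: 1994-06-01
Reference: 2025-11-09
Year difference: 2025 - 1994 = 31

31 years old


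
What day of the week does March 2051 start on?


Target: March 1, 2051
Anchor: Jan 1, 2051. With p = 2051 - 1 = 2050: (p + p//4 - p//100 + p//400) mod 7 = (2050 + 512 - 20 + 5) mod 7 = 2547 mod 7 = 6 -> Sunday (Mon=0 ... Sun=6)
Days before March (Jan-Feb): 59 days
Weekday index = (6 + 59) mod 7 = 2

Wednesday


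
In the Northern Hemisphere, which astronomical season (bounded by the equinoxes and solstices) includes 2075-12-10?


Date: December 10
Astronomical Autumn (approx.; exact equinox/solstice day varies by year): September 22 to December 20
December 10 falls within the Autumn window

Autumn


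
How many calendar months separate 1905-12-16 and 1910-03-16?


From December 1905 to March 1910
5 years * 12 = 60 months, minus 9 months = 51

51 months


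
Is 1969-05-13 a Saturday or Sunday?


Anchor: Jan 1, 1969. With p = 1969 - 1 = 1968: (p + p//4 - p//100 + p//400) mod 7 = (1968 + 492 - 19 + 4) mod 7 = 2445 mod 7 = 2 -> Wednesday (Mon=0 ... Sun=6)
Day of year: 133; offset = 132
Weekday index = (2 + 132) mod 7 = 1 -> Tuesday
Weekend days: Saturday, Sunday

No


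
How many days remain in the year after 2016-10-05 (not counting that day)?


Day of year: 279 of 366
Remaining = 366 - 279

87 days


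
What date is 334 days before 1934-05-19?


Start: 1934-05-19, subtract 334 days
Back 19 days from May 19 reaches April 30, 1934 -> 315 left
April 1934 has 30 days -> back to March 31, 1934 -> 285 left
March 1934 has 31 days -> back to February 28, 1934 -> 254 left
February 1934 has 28 days -> back to January 31, 1934 -> 226 left
January 1934 has 31 days -> back to December 31, 1933 -> 195 left
December 1933 has 31 days -> back to November 30, 1933 -> 164 left
November 1933 has 30 days -> back to October 31, 1933 -> 134 left
October 1933 has 31 days -> back to September 30, 1933 -> 103 left
September 1933 has 30 days -> back to August 31, 1933 -> 73 left
August 1933 has 31 days -> back to July 31, 1933 -> 42 left
July 1933 has 31 days -> back to June 30, 1933 -> 11 left
June 1933: 30 - 11 = 19 -> lands on June 19

Result: 1933-06-19


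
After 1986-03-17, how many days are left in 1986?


Day of year: 76 of 365
Remaining = 365 - 76

289 days


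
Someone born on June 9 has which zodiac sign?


Date: June 9
Conventional tropical zodiac dates: Gemini from May 21 onward; Cancer starts June 21
June 9 falls within the Gemini range

Gemini


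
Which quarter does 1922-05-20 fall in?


Month: May (month 5)
Q1: Jan-Mar, Q2: Apr-Jun, Q3: Jul-Sep, Q4: Oct-Dec

Q2


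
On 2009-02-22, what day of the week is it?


Date: February 22, 2009
Anchor: Jan 1, 2009. With p = 2009 - 1 = 2008: (p + p//4 - p//100 + p//400) mod 7 = (2008 + 502 - 20 + 5) mod 7 = 2495 mod 7 = 3 -> Thursday (Mon=0 ... Sun=6)
Days before February (Jan): 31; offset = 31 + 22 - 1 = 52
Weekday index = (3 + 52) mod 7 = 6

Day of the week: Sunday


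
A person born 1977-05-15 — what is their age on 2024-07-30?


Birth: 1977-05-15
Reference: 2024-07-30
Year difference: 2024 - 1977 = 47

47 years old


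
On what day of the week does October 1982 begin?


Target: October 1, 1982
Anchor: Jan 1, 1982. With p = 1982 - 1 = 1981: (p + p//4 - p//100 + p//400) mod 7 = (1981 + 495 - 19 + 4) mod 7 = 2461 mod 7 = 4 -> Friday (Mon=0 ... Sun=6)
Days before October (Jan-Sep): 273 days
Weekday index = (4 + 273) mod 7 = 4

Friday


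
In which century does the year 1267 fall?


Century = (year - 1) // 100 + 1
= (1267 - 1) // 100 + 1
= 1266 // 100 + 1
= 12 + 1

13th century


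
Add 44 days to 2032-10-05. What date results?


Start: 2032-10-05, add 44 days
October 2032 has 31 days: 31 - 5 = 26 days to October 31 -> 18 left
November 2032: 18 <= 30 -> lands on November 18

Result: 2032-11-18


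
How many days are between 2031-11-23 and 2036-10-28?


From 2031-11-23 to 2036-10-28
2031-11-23: days before November = 31 + 28 + 31 + 30 + 31 + 30 + 31 + 31 + 30 + 31 = 304 (2031 is not a leap year); day of year = 304 + 23 = 327
2036-10-28: days before October = 31 + 29 + 31 + 30 + 31 + 30 + 31 + 31 + 30 = 274 (2036 is a leap year); day of year = 274 + 28 = 302
Rest of 2031: 365 - 327 = 38
Full years 2032 (366), 2033 (365), 2034 (365), 2035 (365): 1461
Total = 38 + 1461 + 302 = 1801

1801 days


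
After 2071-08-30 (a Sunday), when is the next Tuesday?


Current: Sunday
Target: Tuesday
Days ahead: 2

Next Tuesday: 2071-09-01


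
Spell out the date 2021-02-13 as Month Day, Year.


ISO 2021-02-13 parses as year=2021, month=02, day=13
Month 2 -> February

February 13, 2021


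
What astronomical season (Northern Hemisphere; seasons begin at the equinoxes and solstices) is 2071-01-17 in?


Date: January 17
Astronomical Winter (approx.; exact equinox/solstice day varies by year): December 21 to March 19
January 17 falls within the Winter window

Winter
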